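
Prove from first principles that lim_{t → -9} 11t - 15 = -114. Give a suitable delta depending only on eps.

delta = eps/11

Suppose eps > 0. We need delta > 0 so that 0 < |t + 9| < delta implies |(11t - 15) + 114| < eps.
|(11t - 15) + 114| = |11t + 99| = 11|t + 9|.
So 11|t + 9| < eps exactly when |t + 9| < eps/11.
Take delta = eps/11. If 0 < |t + 9| < delta then |(11t - 15) + 114| = 11|t + 9| < 11·(eps/11) = eps.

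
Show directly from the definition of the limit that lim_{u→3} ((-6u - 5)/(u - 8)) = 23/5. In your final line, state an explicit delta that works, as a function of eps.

delta = min(5/2, (25/106)eps)

Let eps > 0 be given. We want delta > 0 with 0 < |u − 3| < delta ⇒ |(-6u - 5)/(u - 8) − (23/5)| < eps.
Combining over a common denominator, (-6u - 5)/(u - 8) − (23/5) = [(-6u - 5)·(-5) − (-23)·(u - 8)] / [(-5)·(u - 8)] = 53(u − 3) / ((-5)(u - 8)).
So |(-6u - 5)/(u - 8) − (23/5)| = 53|u − 3| / (5·|u − 8|).
Restrict delta ≤ 5/2. Then |u − 3| < 5/2 gives |u − 8| = |(u − 3) + (-5)| ≥ 5 − 5/2 = 5/2.
Hence |(-6u - 5)/(u - 8) − (23/5)| < 53|u − 3|/(5·(5/2)) = (106/25)|u − 3|, which is < eps once |u − 3| < (25/106)eps.
Take delta = min(5/2, (25/106)eps). Then 0 < |u − 3| < delta forces both bounds, so |(-6u - 5)/(u - 8) − (23/5)| < eps.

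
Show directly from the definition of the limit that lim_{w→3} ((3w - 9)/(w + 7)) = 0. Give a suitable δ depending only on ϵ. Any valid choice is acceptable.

Let ϵ > 0. We want δ > 0 with 0 < |w − 3| < δ ⇒ |(3w - 9)/(w + 7) − 0| < ϵ.
Combining over a common denominator, (3w - 9)/(w + 7) − 0 = [(3w - 9)·10 − 0·(w + 7)] / [10·(w + 7)] = 30(w − 3) / (10(w + 7)).
So |(3w - 9)/(w + 7) − 0| = 30|w − 3| / (10·|w + 7|).
Restrict δ ≤ 5. Then |w − 3| < 5 gives |w + 7| = |(w − 3) + 10| ≥ 10 − 5 = 5.
Hence |(3w - 9)/(w + 7) − 0| < 30|w − 3|/(10·5) = (3/5)|w − 3|, which is < ϵ once |w − 3| < (5/3)ϵ.
Take δ = min(5, (5/3)ϵ). Then 0 < |w − 3| < δ forces both bounds, so |(3w - 9)/(w + 7) − 0| < ϵ.

δ = min(5, (5/3)ϵ)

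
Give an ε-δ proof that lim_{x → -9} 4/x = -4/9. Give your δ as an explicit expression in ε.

Fix ε > 0. We seek δ > 0 such that 0 < |x + 9| < δ implies |4/x + 4/9| < ε.
|4/x + 4/9| = 4·|-9 − x|/(9·|x|) = 4|x + 9|/(9|x|).
Require δ ≤ 9/2 so that |x| > 9 − 9/2 = 9/2, hence 9|x| > 81/2.
Then |4/x + 4/9| < 4|x + 9|/(81/2), which is < ε when |x + 9| < (81/8)ε.
Take δ = min(9/2, (81/8)ε). Then 0 < |x + 9| < δ gives both |x + 9| < 9/2 and |x + 9| < (81/8)ε, so |4/x + 4/9| < ε.

δ = min(9/2, (81/8)ε)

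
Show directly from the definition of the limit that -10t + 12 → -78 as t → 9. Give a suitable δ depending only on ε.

Let ε > 0 be given. We need δ > 0 so that 0 < |t − 9| < δ implies |(-10t + 12) + 78| < ε.
|(-10t + 12) + 78| = |-10t + 90| = 10|t − 9|.
So 10|t − 9| < ε exactly when |t − 9| < ε/10.
Choosing δ = ε/10 gives |(-10t + 12) + 78| = 10|t − 9| < ε whenever |t − 9| < δ.

δ = ε/10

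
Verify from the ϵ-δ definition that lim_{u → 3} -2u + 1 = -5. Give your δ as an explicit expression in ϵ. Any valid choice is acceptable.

δ = ϵ/2

Fix ϵ > 0. We need δ > 0 so that 0 < |u − 3| < δ implies |(-2u + 1) + 5| < ϵ.
|(-2u + 1) + 5| = |-2u + 6| = 2|u − 3|.
So 2|u − 3| < ϵ exactly when |u − 3| < ϵ/2.
Take δ = ϵ/2. If 0 < |u − 3| < δ then |(-2u + 1) + 5| = 2|u − 3| < 2·(ϵ/2) = ϵ.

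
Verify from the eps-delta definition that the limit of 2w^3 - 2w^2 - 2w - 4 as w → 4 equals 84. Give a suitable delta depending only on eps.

Fix eps > 0. We want delta > 0 such that 0 < |w − 4| < delta implies |(2w^3 - 2w^2 - 2w - 4) − 84| < eps.
(2w^3 - 2w^2 - 2w - 4) − 84 = 2w^3 - 2w^2 - 2w - 88 = (w − 4)(2w^2 + 6w + 22).
So |(2w^3 - 2w^2 - 2w - 4) − 84| = |w − 4|·|2w^2 + 6w + 22|.
Require delta ≤ 2. Then |w − 4| < 2 gives |w| < 6, and by the triangle inequality |2w^2 + 6w + 22| ≤ 2·6^2 + 6·6 + 22 = 130.
Hence |(2w^3 - 2w^2 - 2w - 4) − 84| ≤ 130|w − 4| < eps provided |w − 4| < eps/130.
Choosing delta = min(2, eps/130) ensures both conditions, hence |(2w^3 - 2w^2 - 2w - 4) − 84| < eps.

delta = min(2, eps/130)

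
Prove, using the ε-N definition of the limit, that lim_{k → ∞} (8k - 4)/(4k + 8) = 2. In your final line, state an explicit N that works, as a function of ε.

Let ε > 0. For k ≥ 1, |(8k - 4)/(4k + 8) − 2| = |-80|/(4(4k + 8)) = 80/(4(4k + 8)).
Since 4k + 8 ≥ 4k for k ≥ 1, this is ≤ 80/(4·4k) = 5/k.
So |(8k - 4)/(4k + 8) − 2| < ε whenever k > 5/ε.
Take N = 5/ε. If k > N then |(8k - 4)/(4k + 8) − 2| ≤ 5/k < ε.

N = 5/ε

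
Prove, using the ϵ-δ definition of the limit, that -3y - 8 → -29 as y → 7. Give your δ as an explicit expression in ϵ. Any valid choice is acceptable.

Let ϵ > 0. We need δ > 0 so that 0 < |y − 7| < δ implies |(-3y - 8) + 29| < ϵ.
|(-3y - 8) + 29| = |-3y + 21| = 3|y − 7|.
Thus it suffices that |y − 7| < ϵ/3.
Take δ = ϵ/3. If 0 < |y − 7| < δ then |(-3y - 8) + 29| = 3|y − 7| < 3·(ϵ/3) = ϵ.

δ = ϵ/3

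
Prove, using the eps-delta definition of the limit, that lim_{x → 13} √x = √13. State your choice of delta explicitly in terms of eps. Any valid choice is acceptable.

Fix eps > 0. We want delta > 0 such that 0 < |x − 13| < delta implies |√x − √13| < eps.
Rationalise: √x − √13 = (x − 13)/(√x + √13), so |√x − √13| = |x − 13|/(√x + √13).
Restrict delta ≤ 13 so that |x − 13| < 13 forces x > 0, and then √x + √13 > √13.
Hence |√x − √13| < |x − 13|/√13, which is < eps once |x − 13| < √13·eps.
Take delta = min(13, √13·eps). If 0 < |x − 13| < delta then x > 0 and |√x − √13| < |x − 13|/√13 < eps.

delta = min(13, √13·eps)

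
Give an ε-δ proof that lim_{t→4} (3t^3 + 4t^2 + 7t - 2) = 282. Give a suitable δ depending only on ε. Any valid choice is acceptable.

δ = min(2, ε/275)

Let ε > 0 be given. We want δ > 0 such that 0 < |t − 4| < δ implies |(3t^3 + 4t^2 + 7t - 2) − 282| < ε.
(3t^3 + 4t^2 + 7t - 2) − 282 = 3t^3 + 4t^2 + 7t - 284 = (t − 4)(3t^2 + 16t + 71).
So |(3t^3 + 4t^2 + 7t - 2) − 282| = |t − 4|·|3t^2 + 16t + 71|.
Require δ ≤ 2. Then |t − 4| < 2 gives |t| < 6, and by the triangle inequality |3t^2 + 16t + 71| ≤ 3·6^2 + 16·6 + 71 = 275.
Hence |(3t^3 + 4t^2 + 7t - 2) − 282| ≤ 275|t − 4| < ε provided |t − 4| < ε/275.
Take δ = min(2, ε/275). Then 0 < |t − 4| < δ gives both |t − 4| < 2 and |t − 4| < ε/275, so |(3t^3 + 4t^2 + 7t - 2) − 282| < ε.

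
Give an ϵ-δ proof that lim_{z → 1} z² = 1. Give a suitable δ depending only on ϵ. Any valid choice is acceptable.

Let ϵ > 0 be given. We seek δ > 0 with 0 < |z − 1| < δ ⇒ |z² − 1| < ϵ.
Factor: z² − 1 = (z − 1)(z + 1), so |z² − 1| = |z − 1|·|z + 1|.
Restrict δ ≤ 1. Then |z − 1| < 1 gives |z| < 2, so by the triangle inequality |z + 1| ≤ 2 + 1 = 3.
Hence |z² − 1| ≤ 3|z − 1|, which is < ϵ once |z − 1| < ϵ/3.
Take δ = min(1, ϵ/3). If 0 < |z − 1| < δ then both bounds hold and |z² − 1| ≤ 3|z − 1| < 3·(ϵ/3) = ϵ.

δ = min(1, ϵ/3)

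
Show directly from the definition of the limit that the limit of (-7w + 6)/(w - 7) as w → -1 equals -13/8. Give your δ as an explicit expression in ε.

δ = min(4, (32/43)ε)

Let ε > 0. We want δ > 0 with 0 < |w + 1| < δ ⇒ |(-7w + 6)/(w - 7) + 13/8| < ε.
Combining over a common denominator, (-7w + 6)/(w - 7) + 13/8 = [(-7w + 6)·(-8) − 13·(w - 7)] / [(-8)·(w - 7)] = 43(w + 1) / ((-8)(w - 7)).
So |(-7w + 6)/(w - 7) + 13/8| = 43|w + 1| / (8·|w − 7|).
Restrict δ ≤ 4. Then |w + 1| < 4 gives |w − 7| = |(w + 1) + (-8)| ≥ 8 − 4 = 4.
Hence |(-7w + 6)/(w - 7) + 13/8| < 43|w + 1|/(8·4) = (43/32)|w + 1|, which is < ε once |w + 1| < (32/43)ε.
Take δ = min(4, (32/43)ε). Then 0 < |w + 1| < δ forces both bounds, so |(-7w + 6)/(w - 7) + 13/8| < ε.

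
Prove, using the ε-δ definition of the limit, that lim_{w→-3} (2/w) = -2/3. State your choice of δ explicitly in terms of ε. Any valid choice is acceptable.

δ = min(3/2, (9/4)ε)

Suppose ε > 0. We seek δ > 0 such that 0 < |w + 3| < δ implies |2/w + 2/3| < ε.
|2/w + 2/3| = 2·|-3 − w|/(3·|w|) = 2|w + 3|/(3|w|).
Restrict δ ≤ 3/2. Then |w + 3| < 3/2 gives |w| > 3/2, so 3|w| > 9/2.
Then |2/w + 2/3| < 2|w + 3|/(9/2), which is < ε when |w + 3| < (9/4)ε.
Take δ = min(3/2, (9/4)ε). Then 0 < |w + 3| < δ gives both |w + 3| < 3/2 and |w + 3| < (9/4)ε, so |2/w + 2/3| < ε.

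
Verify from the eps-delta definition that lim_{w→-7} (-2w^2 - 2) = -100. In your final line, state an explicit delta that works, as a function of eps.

delta = min(1, eps/30)

Fix eps > 0. We want delta > 0 such that 0 < |w + 7| < delta implies |(-2w^2 - 2) + 100| < eps.
(-2w^2 - 2) + 100 = -2w^2 + 98 = (w + 7)(-2w + 14).
So |(-2w^2 - 2) + 100| = |w + 7|·|-2w + 14|.
Assume first that |w + 7| < 1, so |w| < 8. Then |-2w + 14| ≤ 2·8 + 14 = 30.
Hence |(-2w^2 - 2) + 100| ≤ 30|w + 7| < eps provided |w + 7| < eps/30.
Take delta = min(1, eps/30). Then 0 < |w + 7| < delta gives both |w + 7| < 1 and |w + 7| < eps/30, so |(-2w^2 - 2) + 100| < eps.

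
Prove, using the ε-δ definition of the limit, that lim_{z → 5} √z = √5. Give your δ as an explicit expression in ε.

δ = min(5, √5·ε)

Let ε > 0 be given. We want δ > 0 such that 0 < |z − 5| < δ implies |√z − √5| < ε.
Multiplying by the conjugate, |√z − √5| = |z − 5|/(√z + √5).
Restrict δ ≤ 5 so that |z − 5| < 5 forces z > 0, and then √z + √5 > √5.
Hence |√z − √5| < |z − 5|/√5, which is < ε once |z − 5| < √5·ε.
Take δ = min(5, √5·ε). If 0 < |z − 5| < δ then z > 0 and |√z − √5| < |z − 5|/√5 < ε.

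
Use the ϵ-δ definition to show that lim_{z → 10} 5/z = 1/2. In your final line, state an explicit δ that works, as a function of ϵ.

δ = min(5, 10ϵ)

Suppose ϵ > 0. We seek δ > 0 such that 0 < |z − 10| < δ implies |5/z − (1/2)| < ϵ.
|5/z − (1/2)| = 5·|10 − z|/(10·|z|) = 5|z − 10|/(10|z|).
Require δ ≤ 5 so that |z| > 10 − 5 = 5, hence 10|z| > 50.
Then |5/z − (1/2)| < 5|z − 10|/50, which is < ϵ when |z − 10| < 10ϵ.
Take δ = min(5, 10ϵ). Then 0 < |z − 10| < δ gives both |z − 10| < 5 and |z − 10| < 10ϵ, so |5/z − (1/2)| < ϵ.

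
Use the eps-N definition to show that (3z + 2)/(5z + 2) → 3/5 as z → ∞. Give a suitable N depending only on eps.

Fix eps > 0. We seek N > 0 such that z > N implies |(3z + 2)/(5z + 2) − (3/5)| < eps.
(3z + 2)/(5z + 2) − (3/5) = (5(3z + 2) − 3(5z + 2)) / (5(5z + 2)) = 4/(5(5z + 2)).
For z > 0 we have 5z + 2 > 5z, so |(3z + 2)/(5z + 2) − (3/5)| = 4/(5(5z + 2)) < 4/(5·5z) = (4/25)/z.
Thus |(3z + 2)/(5z + 2) − (3/5)| < eps whenever z > (4/25)/eps.
Take N = (4/25)/eps. If z > N then |(3z + 2)/(5z + 2) − (3/5)| < (4/25)/z < eps.

N = (4/25)/eps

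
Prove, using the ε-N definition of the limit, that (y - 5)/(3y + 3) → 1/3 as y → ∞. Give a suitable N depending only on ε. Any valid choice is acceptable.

Suppose ε > 0. We seek N > 0 such that y > N implies |(y - 5)/(3y + 3) − (1/3)| < ε.
(y - 5)/(3y + 3) − (1/3) = (3(y - 5) − (3y + 3)) / (3(3y + 3)) = -18/(3(3y + 3)).
For y > 0 we have 3y + 3 > 3y, so |(y - 5)/(3y + 3) − (1/3)| = 18/(3(3y + 3)) < 18/(3·3y) = 2/y.
Thus |(y - 5)/(3y + 3) − (1/3)| < ε whenever y > 2/ε.
Take N = 2/ε. If y > N then |(y - 5)/(3y + 3) − (1/3)| < 2/y < ε.

N = 2/ε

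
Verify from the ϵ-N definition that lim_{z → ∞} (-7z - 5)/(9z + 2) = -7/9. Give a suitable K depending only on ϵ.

Let ϵ > 0 be given. We seek K > 0 such that z > K implies |(-7z - 5)/(9z + 2) + 7/9| < ϵ.
(-7z - 5)/(9z + 2) + 7/9 = (9(-7z - 5) − (-7)(9z + 2)) / (9(9z + 2)) = -31/(9(9z + 2)).
For z > 0 we have 9z + 2 > 9z, so |(-7z - 5)/(9z + 2) + 7/9| = 31/(9(9z + 2)) < 31/(9·9z) = (31/81)/z.
Thus |(-7z - 5)/(9z + 2) + 7/9| < ϵ whenever z > (31/81)/ϵ.
Take K = (31/81)/ϵ. If z > K then |(-7z - 5)/(9z + 2) + 7/9| < (31/81)/z < ϵ.

K = (31/81)/ϵ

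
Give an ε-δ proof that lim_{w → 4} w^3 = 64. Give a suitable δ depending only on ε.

Suppose ε > 0. We seek δ > 0 with 0 < |w − 4| < δ ⇒ |w^3 − 64| < ε.
Factor: w^3 − 64 = (w − 4)(w^2 + 4w + 16), so |w^3 − 64| = |w − 4|·|w^2 + 4w + 16|.
Restrict δ ≤ 2. Then |w − 4| < 2 gives |w| < 6, so by the triangle inequality |w^2 + 4w + 16| ≤ 6^2 + 4·6 + 16 = 76.
Hence |w^3 − 64| ≤ 76|w − 4|, which is < ε once |w − 4| < ε/76.
Take δ = min(2, ε/76). If 0 < |w − 4| < δ then both bounds hold and |w^3 − 64| ≤ 76|w − 4| < 76·(ε/76) = ε.

δ = min(2, ε/76)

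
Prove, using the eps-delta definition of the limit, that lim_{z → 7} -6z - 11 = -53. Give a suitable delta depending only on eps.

Fix eps > 0. We need delta > 0 so that 0 < |z − 7| < delta implies |(-6z - 11) + 53| < eps.
|(-6z - 11) + 53| = |-6z + 42| = 6|z − 7|.
So 6|z − 7| < eps exactly when |z − 7| < eps/6.
Take delta = eps/6. If 0 < |z − 7| < delta then |(-6z - 11) + 53| = 6|z − 7| < 6·(eps/6) = eps.

delta = eps/6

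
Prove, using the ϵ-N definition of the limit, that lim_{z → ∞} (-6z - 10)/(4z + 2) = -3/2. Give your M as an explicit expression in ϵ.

Let ϵ > 0 be given. We seek M > 0 such that z > M implies |(-6z - 10)/(4z + 2) + 3/2| < ϵ.
(-6z - 10)/(4z + 2) + 3/2 = (4(-6z - 10) − (-6)(4z + 2)) / (4(4z + 2)) = -28/(4(4z + 2)).
For z > 0 we have 4z + 2 > 4z, so |(-6z - 10)/(4z + 2) + 3/2| = 28/(4(4z + 2)) < 28/(4·4z) = (7/4)/z.
Thus |(-6z - 10)/(4z + 2) + 3/2| < ϵ whenever z > (7/4)/ϵ.
Take M = (7/4)/ϵ. If z > M then |(-6z - 10)/(4z + 2) + 3/2| < (7/4)/z < ϵ.

M = (7/4)/ϵ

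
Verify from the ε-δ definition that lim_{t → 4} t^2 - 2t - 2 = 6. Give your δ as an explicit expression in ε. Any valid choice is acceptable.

Let ε > 0. We want δ > 0 such that 0 < |t − 4| < δ implies |(t^2 - 2t - 2) − 6| < ε.
(t^2 - 2t - 2) − 6 = t^2 - 2t - 8 = (t − 4)(t + 2).
So |(t^2 - 2t - 2) − 6| = |t − 4|·|t + 2|.
Assume first that |t − 4| < 1, so |t| < 5. Then |t + 2| ≤ 5 + 2 = 7.
Hence |(t^2 - 2t - 2) − 6| ≤ 7|t − 4| < ε provided |t − 4| < ε/7.
Take δ = min(1, ε/7). Then 0 < |t − 4| < δ gives both |t − 4| < 1 and |t − 4| < ε/7, so |(t^2 - 2t - 2) − 6| < ε.

δ = min(1, ε/7)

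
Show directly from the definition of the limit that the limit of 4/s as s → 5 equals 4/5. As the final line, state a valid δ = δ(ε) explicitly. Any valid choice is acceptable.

δ = min(5/2, (25/8)ε)

Let ε > 0. We seek δ > 0 such that 0 < |s − 5| < δ implies |4/s − (4/5)| < ε.
|4/s − (4/5)| = 4·|5 − s|/(5·|s|) = 4|s − 5|/(5|s|).
Restrict δ ≤ 5/2. Then |s − 5| < 5/2 gives |s| > 5/2, so 5|s| > 25/2.
Then |4/s − (4/5)| < 4|s − 5|/(25/2), which is < ε when |s − 5| < (25/8)ε.
Take δ = min(5/2, (25/8)ε). Then 0 < |s − 5| < δ gives both |s − 5| < 5/2 and |s − 5| < (25/8)ε, so |4/s − (4/5)| < ε.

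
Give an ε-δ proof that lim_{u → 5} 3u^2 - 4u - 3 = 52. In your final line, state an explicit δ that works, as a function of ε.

δ = min(2, ε/32)

Let ε > 0 be given. We want δ > 0 such that 0 < |u − 5| < δ implies |(3u^2 - 4u - 3) − 52| < ε.
(3u^2 - 4u - 3) − 52 = 3u^2 - 4u - 55 = (u − 5)(3u + 11).
So |(3u^2 - 4u - 3) − 52| = |u − 5|·|3u + 11|.
Require δ ≤ 2. Then |u − 5| < 2 gives |u| < 7, and by the triangle inequality |3u + 11| ≤ 3·7 + 11 = 32.
Hence |(3u^2 - 4u - 3) − 52| ≤ 32|u − 5| < ε provided |u − 5| < ε/32.
Take δ = min(2, ε/32). Then 0 < |u − 5| < δ gives both |u − 5| < 2 and |u − 5| < ε/32, so |(3u^2 - 4u - 3) − 52| < ε.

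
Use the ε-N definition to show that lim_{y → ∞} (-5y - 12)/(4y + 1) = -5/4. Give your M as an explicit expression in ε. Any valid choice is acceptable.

M = (43/16)/ε

Suppose ε > 0. We seek M > 0 such that y > M implies |(-5y - 12)/(4y + 1) + 5/4| < ε.
(-5y - 12)/(4y + 1) + 5/4 = (4(-5y - 12) − (-5)(4y + 1)) / (4(4y + 1)) = -43/(4(4y + 1)).
For y > 0 we have 4y + 1 > 4y, so |(-5y - 12)/(4y + 1) + 5/4| = 43/(4(4y + 1)) < 43/(4·4y) = (43/16)/y.
Thus |(-5y - 12)/(4y + 1) + 5/4| < ε whenever y > (43/16)/ε.
Take M = (43/16)/ε. If y > M then |(-5y - 12)/(4y + 1) + 5/4| < (43/16)/y < ε.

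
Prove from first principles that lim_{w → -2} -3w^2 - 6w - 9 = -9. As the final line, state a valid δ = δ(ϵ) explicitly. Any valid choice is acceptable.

δ = min(1, ϵ/9)

Suppose ϵ > 0. We want δ > 0 such that 0 < |w + 2| < δ implies |(-3w^2 - 6w - 9) + 9| < ϵ.
(-3w^2 - 6w - 9) + 9 = -3w^2 - 6w = (w + 2)(-3w).
So |(-3w^2 - 6w - 9) + 9| = |w + 2|·|-3w|.
Assume first that |w + 2| < 1, so |w| < 3. Then |-3w| ≤ 3·3 = 9.
Hence |(-3w^2 - 6w - 9) + 9| ≤ 9|w + 2| < ϵ provided |w + 2| < ϵ/9.
Take δ = min(1, ϵ/9). Then 0 < |w + 2| < δ gives both |w + 2| < 1 and |w + 2| < ϵ/9, so |(-3w^2 - 6w - 9) + 9| < ϵ.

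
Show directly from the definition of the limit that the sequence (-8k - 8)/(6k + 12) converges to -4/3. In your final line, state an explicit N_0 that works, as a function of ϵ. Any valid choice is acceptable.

N_0 = (4/3)/ϵ

Suppose ϵ > 0. For k ≥ 1, |(-8k - 8)/(6k + 12) + 4/3| = |48|/(6(6k + 12)) = 48/(6(6k + 12)).
Since 6k + 12 ≥ 6k for k ≥ 1, this is ≤ 48/(6·6k) = (4/3)/k.
So |(-8k - 8)/(6k + 12) + 4/3| < ϵ whenever k > (4/3)/ϵ.
Take N_0 = (4/3)/ϵ. If k > N_0 then |(-8k - 8)/(6k + 12) + 4/3| ≤ (4/3)/k < ϵ.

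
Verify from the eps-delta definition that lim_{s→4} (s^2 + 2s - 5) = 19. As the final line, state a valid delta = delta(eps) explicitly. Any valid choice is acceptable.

delta = min(1, eps/11)

Suppose eps > 0. We want delta > 0 such that 0 < |s − 4| < delta implies |(s^2 + 2s - 5) − 19| < eps.
(s^2 + 2s - 5) − 19 = s^2 + 2s - 24 = (s − 4)(s + 6).
So |(s^2 + 2s - 5) − 19| = |s − 4|·|s + 6|.
Require delta ≤ 1. Then |s − 4| < 1 gives |s| < 5, and by the triangle inequality |s + 6| ≤ 5 + 6 = 11.
Hence |(s^2 + 2s - 5) − 19| ≤ 11|s − 4| < eps provided |s − 4| < eps/11.
Choosing delta = min(1, eps/11) ensures both conditions, hence |(s^2 + 2s - 5) − 19| < eps.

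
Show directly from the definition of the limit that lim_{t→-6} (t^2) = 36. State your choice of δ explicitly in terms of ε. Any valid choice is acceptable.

δ = min(1, ε/13)

Let ε > 0 be given. We seek δ > 0 with 0 < |t + 6| < δ ⇒ |t^2 − 36| < ε.
Factor: t^2 − 36 = (t + 6)(t - 6), so |t^2 − 36| = |t + 6|·|t - 6|.
Restrict δ ≤ 1. Then |t + 6| < 1 gives |t| < 7, so by the triangle inequality |t - 6| ≤ 7 + 6 = 13.
Hence |t^2 − 36| ≤ 13|t + 6|, which is < ε once |t + 6| < ε/13.
Take δ = min(1, ε/13). If 0 < |t + 6| < δ then both bounds hold and |t^2 − 36| ≤ 13|t + 6| < 13·(ε/13) = ε.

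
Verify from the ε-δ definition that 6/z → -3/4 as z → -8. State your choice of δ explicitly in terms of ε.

δ = min(4, (16/3)ε)

Suppose ε > 0. We seek δ > 0 such that 0 < |z + 8| < δ implies |6/z + 3/4| < ε.
|6/z + 3/4| = 6·|-8 − z|/(8·|z|) = 6|z + 8|/(8|z|).
Restrict δ ≤ 4. Then |z + 8| < 4 gives |z| > 4, so 8|z| > 32.
Then |6/z + 3/4| < 6|z + 8|/32, which is < ε when |z + 8| < (16/3)ε.
Take δ = min(4, (16/3)ε). Then 0 < |z + 8| < δ gives both |z + 8| < 4 and |z + 8| < (16/3)ε, so |6/z + 3/4| < ε.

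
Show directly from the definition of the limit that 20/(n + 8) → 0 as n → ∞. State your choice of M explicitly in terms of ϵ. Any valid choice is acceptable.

M = 20/ϵ

Let ϵ > 0 be given. For n ≥ 1, |20/(n + 8) − 0| = 20/(n + 8) ≤ 20/n.
We need 20/n < ϵ, i.e. n > 20/ϵ.
Take M = 20/ϵ. If n > M then |20/(n + 8)| ≤ 20/n < ϵ.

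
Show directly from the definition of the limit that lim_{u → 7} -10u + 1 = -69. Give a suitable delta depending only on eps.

Let eps > 0 be given. We need delta > 0 so that 0 < |u − 7| < delta implies |(-10u + 1) + 69| < eps.
Since (-10u + 1) + 69 = -10(u − 7), we have |(-10u + 1) + 69| = 10|u − 7|.
So 10|u − 7| < eps exactly when |u − 7| < eps/10.
Take delta = eps/10. If 0 < |u − 7| < delta then |(-10u + 1) + 69| = 10|u − 7| < 10·(eps/10) = eps.

delta = eps/10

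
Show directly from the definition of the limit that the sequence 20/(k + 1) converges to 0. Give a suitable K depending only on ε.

K = 20/ε

Fix ε > 0. For k ≥ 1, |20/(k + 1) − 0| = 20/(k + 1) ≤ 20/k.
We need 20/k < ε, i.e. k > 20/ε.
Take K = 20/ε. If k > K then |20/(k + 1)| ≤ 20/k < ε.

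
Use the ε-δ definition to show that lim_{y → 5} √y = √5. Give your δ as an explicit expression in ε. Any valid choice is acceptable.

δ = min(5, √5·ε)

Suppose ε > 0. We want δ > 0 such that 0 < |y − 5| < δ implies |√y − √5| < ε.
Rationalise: √y − √5 = (y − 5)/(√y + √5), so |√y − √5| = |y − 5|/(√y + √5).
Restrict δ ≤ 5 so that |y − 5| < 5 forces y > 0, and then √y + √5 > √5.
Hence |√y − √5| < |y − 5|/√5, which is < ε once |y − 5| < √5·ε.
Take δ = min(5, √5·ε). If 0 < |y − 5| < δ then y > 0 and |√y − √5| < |y − 5|/√5 < ε.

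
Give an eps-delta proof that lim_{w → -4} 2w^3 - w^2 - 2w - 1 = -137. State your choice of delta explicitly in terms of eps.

Suppose eps > 0. We want delta > 0 such that 0 < |w + 4| < delta implies |(2w^3 - w^2 - 2w - 1) + 137| < eps.
(2w^3 - w^2 - 2w - 1) + 137 = 2w^3 - w^2 - 2w + 136 = (w + 4)(2w^2 - 9w + 34).
So |(2w^3 - w^2 - 2w - 1) + 137| = |w + 4|·|2w^2 - 9w + 34|.
Assume first that |w + 4| < 1, so |w| < 5. Then |2w^2 - 9w + 34| ≤ 2·5^2 + 9·5 + 34 = 129.
Hence |(2w^3 - w^2 - 2w - 1) + 137| ≤ 129|w + 4| < eps provided |w + 4| < eps/129.
Take delta = min(1, eps/129). Then 0 < |w + 4| < delta gives both |w + 4| < 1 and |w + 4| < eps/129, so |(2w^3 - w^2 - 2w - 1) + 137| < eps.

delta = min(1, eps/129)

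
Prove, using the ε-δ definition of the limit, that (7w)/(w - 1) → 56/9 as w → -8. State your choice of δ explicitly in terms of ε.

δ = min(9/2, (81/14)ε)

Fix ε > 0. We want δ > 0 with 0 < |w + 8| < δ ⇒ |(7w)/(w - 1) − (56/9)| < ε.
Combining over a common denominator, (7w)/(w - 1) − (56/9) = [(7w)·(-9) − (-56)·(w - 1)] / [(-9)·(w - 1)] = -7(w + 8) / ((-9)(w - 1)).
So |(7w)/(w - 1) − (56/9)| = 7|w + 8| / (9·|w − 1|).
Restrict δ ≤ 9/2. Then |w + 8| < 9/2 gives |w − 1| = |(w + 8) + (-9)| ≥ 9 − 9/2 = 9/2.
Hence |(7w)/(w - 1) − (56/9)| < 7|w + 8|/(9·(9/2)) = (14/81)|w + 8|, which is < ε once |w + 8| < (81/14)ε.
Take δ = min(9/2, (81/14)ε). Then 0 < |w + 8| < δ forces both bounds, so |(7w)/(w - 1) − (56/9)| < ε.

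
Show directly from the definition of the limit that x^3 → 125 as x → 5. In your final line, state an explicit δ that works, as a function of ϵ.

Let ϵ > 0. We seek δ > 0 with 0 < |x − 5| < δ ⇒ |x^3 − 125| < ϵ.
Factor: x^3 − 125 = (x − 5)(x^2 + 5x + 25), so |x^3 − 125| = |x − 5|·|x^2 + 5x + 25|.
Restrict δ ≤ 1. Then |x − 5| < 1 gives |x| < 6, so by the triangle inequality |x^2 + 5x + 25| ≤ 6^2 + 5·6 + 25 = 91.
Hence |x^3 − 125| ≤ 91|x − 5|, which is < ϵ once |x − 5| < ϵ/91.
Take δ = min(1, ϵ/91). If 0 < |x − 5| < δ then both bounds hold and |x^3 − 125| ≤ 91|x − 5| < 91·(ϵ/91) = ϵ.

δ = min(1, ϵ/91)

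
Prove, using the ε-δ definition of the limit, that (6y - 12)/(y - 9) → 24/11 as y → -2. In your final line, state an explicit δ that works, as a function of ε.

Let ε > 0. We want δ > 0 with 0 < |y + 2| < δ ⇒ |(6y - 12)/(y - 9) − (24/11)| < ε.
Combining over a common denominator, (6y - 12)/(y - 9) − (24/11) = [(6y - 12)·(-11) − (-24)·(y - 9)] / [(-11)·(y - 9)] = -42(y + 2) / ((-11)(y - 9)).
So |(6y - 12)/(y - 9) − (24/11)| = 42|y + 2| / (11·|y − 9|).
Require δ ≤ 11/2, so |y − 9| ≥ |-11| − |y + 2| > 11 − 11/2 = 11/2.
Hence |(6y - 12)/(y - 9) − (24/11)| < 42|y + 2|/(11·(11/2)) = (84/121)|y + 2|, which is < ε once |y + 2| < (121/84)ε.
Take δ = min(11/2, (121/84)ε). Then 0 < |y + 2| < δ forces both bounds, so |(6y - 12)/(y - 9) − (24/11)| < ε.

δ = min(11/2, (121/84)ε)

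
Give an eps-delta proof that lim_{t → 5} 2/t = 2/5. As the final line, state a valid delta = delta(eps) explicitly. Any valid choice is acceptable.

Suppose eps > 0. We seek delta > 0 such that 0 < |t − 5| < delta implies |2/t − (2/5)| < eps.
|2/t − (2/5)| = 2·|5 − t|/(5·|t|) = 2|t − 5|/(5|t|).
Require delta ≤ 5/2 so that |t| > 5 − 5/2 = 5/2, hence 5|t| > 25/2.
Then |2/t − (2/5)| < 2|t − 5|/(25/2), which is < eps when |t − 5| < (25/4)eps.
Take delta = min(5/2, (25/4)eps). Then 0 < |t − 5| < delta gives both |t − 5| < 5/2 and |t − 5| < (25/4)eps, so |2/t − (2/5)| < eps.

delta = min(5/2, (25/4)eps)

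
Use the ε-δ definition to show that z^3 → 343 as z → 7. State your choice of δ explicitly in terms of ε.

Let ε > 0 be given. We seek δ > 0 with 0 < |z − 7| < δ ⇒ |z^3 − 343| < ε.
Factor: z^3 − 343 = (z − 7)(z^2 + 7z + 49), so |z^3 − 343| = |z − 7|·|z^2 + 7z + 49|.
Restrict δ ≤ 2. Then |z − 7| < 2 gives |z| < 9, so by the triangle inequality |z^2 + 7z + 49| ≤ 9^2 + 7·9 + 49 = 193.
Hence |z^3 − 343| ≤ 193|z − 7|, which is < ε once |z − 7| < ε/193.
Take δ = min(2, ε/193). If 0 < |z − 7| < δ then both bounds hold and |z^3 − 343| ≤ 193|z − 7| < 193·(ε/193) = ε.

δ = min(2, ε/193)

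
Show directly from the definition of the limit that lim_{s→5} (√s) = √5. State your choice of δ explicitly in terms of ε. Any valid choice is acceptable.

δ = min(5, √5·ε)

Let ε > 0 be given. We want δ > 0 such that 0 < |s − 5| < δ implies |√s − √5| < ε.
Rationalise: √s − √5 = (s − 5)/(√s + √5), so |√s − √5| = |s − 5|/(√s + √5).
Restrict δ ≤ 5 so that |s − 5| < 5 forces s > 0, and then √s + √5 > √5.
Hence |√s − √5| < |s − 5|/√5, which is < ε once |s − 5| < √5·ε.
Take δ = min(5, √5·ε). If 0 < |s − 5| < δ then s > 0 and |√s − √5| < |s − 5|/√5 < ε.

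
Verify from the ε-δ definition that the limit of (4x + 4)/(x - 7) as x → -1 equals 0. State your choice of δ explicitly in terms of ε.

Fix ε > 0. We want δ > 0 with 0 < |x + 1| < δ ⇒ |(4x + 4)/(x - 7) − 0| < ε.
Combining over a common denominator, (4x + 4)/(x - 7) − 0 = [(4x + 4)·(-8) − 0·(x - 7)] / [(-8)·(x - 7)] = -32(x + 1) / ((-8)(x - 7)).
So |(4x + 4)/(x - 7) − 0| = 32|x + 1| / (8·|x − 7|).
Restrict δ ≤ 4. Then |x + 1| < 4 gives |x − 7| = |(x + 1) + (-8)| ≥ 8 − 4 = 4.
Hence |(4x + 4)/(x - 7) − 0| < 32|x + 1|/(8·4) = |x + 1|, which is < ε once |x + 1| < ε.
Take δ = min(4, ε). Then 0 < |x + 1| < δ forces both bounds, so |(4x + 4)/(x - 7) − 0| < ε.

δ = min(4, ε)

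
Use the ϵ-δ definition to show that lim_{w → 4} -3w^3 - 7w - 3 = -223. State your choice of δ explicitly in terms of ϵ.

Fix ϵ > 0. We want δ > 0 such that 0 < |w − 4| < δ implies |(-3w^3 - 7w - 3) + 223| < ϵ.
(-3w^3 - 7w - 3) + 223 = -3w^3 - 7w + 220 = (w − 4)(-3w^2 - 12w - 55).
So |(-3w^3 - 7w - 3) + 223| = |w − 4|·|-3w^2 - 12w - 55|.
Require δ ≤ 1. Then |w − 4| < 1 gives |w| < 5, and by the triangle inequality |-3w^2 - 12w - 55| ≤ 3·5^2 + 12·5 + 55 = 190.
Hence |(-3w^3 - 7w - 3) + 223| ≤ 190|w − 4| < ϵ provided |w − 4| < ϵ/190.
Choosing δ = min(1, ϵ/190) ensures both conditions, hence |(-3w^3 - 7w - 3) + 223| < ϵ.

δ = min(1, ϵ/190)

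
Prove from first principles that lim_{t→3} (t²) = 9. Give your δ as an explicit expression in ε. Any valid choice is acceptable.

Fix ε > 0. We seek δ > 0 with 0 < |t − 3| < δ ⇒ |t² − 9| < ε.
Factor: t² − 9 = (t − 3)(t + 3), so |t² − 9| = |t − 3|·|t + 3|.
Restrict δ ≤ 1. Then |t − 3| < 1 gives |t| < 4, so by the triangle inequality |t + 3| ≤ 4 + 3 = 7.
Hence |t² − 9| ≤ 7|t − 3|, which is < ε once |t − 3| < ε/7.
Take δ = min(1, ε/7). If 0 < |t − 3| < δ then both bounds hold and |t² − 9| ≤ 7|t − 3| < 7·(ε/7) = ε.

δ = min(1, ε/7)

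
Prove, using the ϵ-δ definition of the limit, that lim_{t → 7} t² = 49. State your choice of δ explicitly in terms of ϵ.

δ = min(1, ϵ/15)

Suppose ϵ > 0. We seek δ > 0 with 0 < |t − 7| < δ ⇒ |t² − 49| < ϵ.
Factor: t² − 49 = (t − 7)(t + 7), so |t² − 49| = |t − 7|·|t + 7|.
Restrict δ ≤ 1. Then |t − 7| < 1 gives |t| < 8, so by the triangle inequality |t + 7| ≤ 8 + 7 = 15.
Hence |t² − 49| ≤ 15|t − 7|, which is < ϵ once |t − 7| < ϵ/15.
Take δ = min(1, ϵ/15). If 0 < |t − 7| < δ then both bounds hold and |t² − 49| ≤ 15|t − 7| < 15·(ϵ/15) = ϵ.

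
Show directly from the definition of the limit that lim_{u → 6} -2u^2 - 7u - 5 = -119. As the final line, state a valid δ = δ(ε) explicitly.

Let ε > 0 be given. We want δ > 0 such that 0 < |u − 6| < δ implies |(-2u^2 - 7u - 5) + 119| < ε.
(-2u^2 - 7u - 5) + 119 = -2u^2 - 7u + 114 = (u − 6)(-2u - 19).
So |(-2u^2 - 7u - 5) + 119| = |u − 6|·|-2u - 19|.
Assume first that |u − 6| < 1, so |u| < 7. Then |-2u - 19| ≤ 2·7 + 19 = 33.
Hence |(-2u^2 - 7u - 5) + 119| ≤ 33|u − 6| < ε provided |u − 6| < ε/33.
Take δ = min(1, ε/33). Then 0 < |u − 6| < δ gives both |u − 6| < 1 and |u − 6| < ε/33, so |(-2u^2 - 7u - 5) + 119| < ε.

δ = min(1, ε/33)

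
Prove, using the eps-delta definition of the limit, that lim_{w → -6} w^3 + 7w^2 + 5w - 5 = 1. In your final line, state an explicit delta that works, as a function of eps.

delta = min(1, eps/57)

Let eps > 0 be given. We want delta > 0 such that 0 < |w + 6| < delta implies |(w^3 + 7w^2 + 5w - 5) − 1| < eps.
(w^3 + 7w^2 + 5w - 5) − 1 = w^3 + 7w^2 + 5w - 6 = (w + 6)(w^2 + w - 1).
So |(w^3 + 7w^2 + 5w - 5) − 1| = |w + 6|·|w^2 + w - 1|.
Assume first that |w + 6| < 1, so |w| < 7. Then |w^2 + w - 1| ≤ 7^2 + 7 + 1 = 57.
Hence |(w^3 + 7w^2 + 5w - 5) − 1| ≤ 57|w + 6| < eps provided |w + 6| < eps/57.
Choosing delta = min(1, eps/57) ensures both conditions, hence |(w^3 + 7w^2 + 5w - 5) − 1| < eps.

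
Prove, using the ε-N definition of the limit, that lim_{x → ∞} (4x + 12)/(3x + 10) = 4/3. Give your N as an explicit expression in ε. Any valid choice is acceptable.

Let ε > 0. We seek N > 0 such that x > N implies |(4x + 12)/(3x + 10) − (4/3)| < ε.
(4x + 12)/(3x + 10) − (4/3) = (3(4x + 12) − 4(3x + 10)) / (3(3x + 10)) = -4/(3(3x + 10)).
For x > 0 we have 3x + 10 > 3x, so |(4x + 12)/(3x + 10) − (4/3)| = 4/(3(3x + 10)) < 4/(3·3x) = (4/9)/x.
Thus |(4x + 12)/(3x + 10) − (4/3)| < ε whenever x > (4/9)/ε.
Take N = (4/9)/ε. If x > N then |(4x + 12)/(3x + 10) − (4/3)| < (4/9)/x < ε.

N = (4/9)/ε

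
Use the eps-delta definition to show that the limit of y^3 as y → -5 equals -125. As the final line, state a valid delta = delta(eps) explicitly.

delta = min(1, eps/91)

Suppose eps > 0. We seek delta > 0 with 0 < |y + 5| < delta ⇒ |y^3 + 125| < eps.
Factor: y^3 + 125 = (y + 5)(y^2 - 5y + 25), so |y^3 + 125| = |y + 5|·|y^2 - 5y + 25|.
Impose delta ≤ 1 so that |y| < 6; then |y^2 - 5y + 25| ≤ 91.
Hence |y^3 + 125| ≤ 91|y + 5|, which is < eps once |y + 5| < eps/91.
Take delta = min(1, eps/91). If 0 < |y + 5| < delta then both bounds hold and |y^3 + 125| ≤ 91|y + 5| < 91·(eps/91) = eps.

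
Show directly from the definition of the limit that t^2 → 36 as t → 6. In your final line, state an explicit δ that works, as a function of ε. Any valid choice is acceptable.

δ = min(1, ε/13)

Suppose ε > 0. We seek δ > 0 with 0 < |t − 6| < δ ⇒ |t^2 − 36| < ε.
Factor: t^2 − 36 = (t − 6)(t + 6), so |t^2 − 36| = |t − 6|·|t + 6|.
Restrict δ ≤ 1. Then |t − 6| < 1 gives |t| < 7, so by the triangle inequality |t + 6| ≤ 7 + 6 = 13.
Hence |t^2 − 36| ≤ 13|t − 6|, which is < ε once |t − 6| < ε/13.
Take δ = min(1, ε/13). If 0 < |t − 6| < δ then both bounds hold and |t^2 − 36| ≤ 13|t − 6| < 13·(ε/13) = ε.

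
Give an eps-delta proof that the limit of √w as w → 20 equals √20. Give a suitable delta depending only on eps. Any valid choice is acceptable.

Fix eps > 0. We want delta > 0 such that 0 < |w − 20| < delta implies |√w − √20| < eps.
Rationalise: √w − √20 = (w − 20)/(√w + √20), so |√w − √20| = |w − 20|/(√w + √20).
Restrict delta ≤ 20 so that |w − 20| < 20 forces w > 0, and then √w + √20 > √20.
Hence |√w − √20| < |w − 20|/√20, which is < eps once |w − 20| < √20·eps.
Take delta = min(20, √20·eps). If 0 < |w − 20| < delta then w > 0 and |√w − √20| < |w − 20|/√20 < eps.

delta = min(20, √20·eps)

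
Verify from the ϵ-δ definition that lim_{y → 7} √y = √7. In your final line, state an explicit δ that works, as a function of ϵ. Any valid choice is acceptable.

δ = min(7, √7·ϵ)

Let ϵ > 0 be given. We want δ > 0 such that 0 < |y − 7| < δ implies |√y − √7| < ϵ.
Multiplying by the conjugate, |√y − √7| = |y − 7|/(√y + √7).
Restrict δ ≤ 7 so that |y − 7| < 7 forces y > 0, and then √y + √7 > √7.
Hence |√y − √7| < |y − 7|/√7, which is < ϵ once |y − 7| < √7·ϵ.
Take δ = min(7, √7·ϵ). If 0 < |y − 7| < δ then y > 0 and |√y − √7| < |y − 7|/√7 < ϵ.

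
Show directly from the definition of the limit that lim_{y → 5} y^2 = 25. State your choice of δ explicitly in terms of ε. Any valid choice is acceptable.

δ = min(1, ε/11)

Let ε > 0. We seek δ > 0 with 0 < |y − 5| < δ ⇒ |y^2 − 25| < ε.
Factor: y^2 − 25 = (y − 5)(y + 5), so |y^2 − 25| = |y − 5|·|y + 5|.
Restrict δ ≤ 1. Then |y − 5| < 1 gives |y| < 6, so by the triangle inequality |y + 5| ≤ 6 + 5 = 11.
Hence |y^2 − 25| ≤ 11|y − 5|, which is < ε once |y − 5| < ε/11.
Take δ = min(1, ε/11). If 0 < |y − 5| < δ then both bounds hold and |y^2 − 25| ≤ 11|y − 5| < 11·(ε/11) = ε.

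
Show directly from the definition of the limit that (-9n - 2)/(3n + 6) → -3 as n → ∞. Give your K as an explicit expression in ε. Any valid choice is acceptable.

Fix ε > 0. For n ≥ 1, |(-9n - 2)/(3n + 6) + 3| = |48|/(3(3n + 6)) = 48/(3(3n + 6)).
Since 3n + 6 ≥ 3n for n ≥ 1, this is ≤ 48/(3·3n) = (16/3)/n.
So |(-9n - 2)/(3n + 6) + 3| < ε whenever n > (16/3)/ε.
Take K = (16/3)/ε. If n > K then |(-9n - 2)/(3n + 6) + 3| ≤ (16/3)/n < ε.

K = (16/3)/ε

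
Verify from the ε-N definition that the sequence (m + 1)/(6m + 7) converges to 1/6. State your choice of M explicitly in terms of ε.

M = (1/36)/ε

Fix ε > 0. For m ≥ 1, |(m + 1)/(6m + 7) − (1/6)| = |-1|/(6(6m + 7)) = 1/(6(6m + 7)).
Since 6m + 7 ≥ 6m for m ≥ 1, this is ≤ 1/(6·6m) = (1/36)/m.
So |(m + 1)/(6m + 7) − (1/6)| < ε whenever m > (1/36)/ε.
Take M = (1/36)/ε. If m > M then |(m + 1)/(6m + 7) − (1/6)| ≤ (1/36)/m < ε.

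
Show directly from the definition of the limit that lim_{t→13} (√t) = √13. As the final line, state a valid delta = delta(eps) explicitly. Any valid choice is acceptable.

delta = min(13, √13·eps)

Let eps > 0. We want delta > 0 such that 0 < |t − 13| < delta implies |√t − √13| < eps.
Multiplying by the conjugate, |√t − √13| = |t − 13|/(√t + √13).
Restrict delta ≤ 13 so that |t − 13| < 13 forces t > 0, and then √t + √13 > √13.
Hence |√t − √13| < |t − 13|/√13, which is < eps once |t − 13| < √13·eps.
Take delta = min(13, √13·eps). If 0 < |t − 13| < delta then t > 0 and |√t − √13| < |t − 13|/√13 < eps.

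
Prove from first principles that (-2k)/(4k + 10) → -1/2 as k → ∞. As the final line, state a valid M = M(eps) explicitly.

M = (5/4)/eps

Fix eps > 0. For k ≥ 1, |(-2k)/(4k + 10) + 1/2| = |20|/(4(4k + 10)) = 20/(4(4k + 10)).
Since 4k + 10 ≥ 4k for k ≥ 1, this is ≤ 20/(4·4k) = (5/4)/k.
So |(-2k)/(4k + 10) + 1/2| < eps whenever k > (5/4)/eps.
Take M = (5/4)/eps. If k > M then |(-2k)/(4k + 10) + 1/2| ≤ (5/4)/k < eps.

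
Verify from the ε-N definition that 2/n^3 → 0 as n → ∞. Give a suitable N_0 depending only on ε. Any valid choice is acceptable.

Fix ε > 0. For n ≥ 1, |2/n^3 − 0| = 2/n^3.
2/n^3 < ε ⇔ n^3 > 2/ε ⇔ n > (2/ε)^{1/3}.
Take N_0 = (2/ε)^{1/3}. Then n > N_0 implies 2/n^3 < ε.

N_0 = (2/ε)^{1/3}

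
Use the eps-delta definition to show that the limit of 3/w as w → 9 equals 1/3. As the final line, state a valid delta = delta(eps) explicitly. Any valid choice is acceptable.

delta = min(9/2, (27/2)eps)

Let eps > 0. We seek delta > 0 such that 0 < |w − 9| < delta implies |3/w − (1/3)| < eps.
|3/w − (1/3)| = 3·|9 − w|/(9·|w|) = 3|w − 9|/(9|w|).
Restrict delta ≤ 9/2. Then |w − 9| < 9/2 gives |w| > 9/2, so 9|w| > 81/2.
Then |3/w − (1/3)| < 3|w − 9|/(81/2), which is < eps when |w − 9| < (27/2)eps.
Take delta = min(9/2, (27/2)eps). Then 0 < |w − 9| < delta gives both |w − 9| < 9/2 and |w − 9| < (27/2)eps, so |3/w − (1/3)| < eps.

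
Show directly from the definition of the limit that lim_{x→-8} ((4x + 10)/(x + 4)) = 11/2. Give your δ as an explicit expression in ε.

Suppose ε > 0. We want δ > 0 with 0 < |x + 8| < δ ⇒ |(4x + 10)/(x + 4) − (11/2)| < ε.
Combining over a common denominator, (4x + 10)/(x + 4) − (11/2) = [(4x + 10)·(-4) − (-22)·(x + 4)] / [(-4)·(x + 4)] = 6(x + 8) / ((-4)(x + 4)).
So |(4x + 10)/(x + 4) − (11/2)| = 6|x + 8| / (4·|x + 4|).
Require δ ≤ 2, so |x + 4| ≥ |-4| − |x + 8| > 4 − 2 = 2.
Hence |(4x + 10)/(x + 4) − (11/2)| < 6|x + 8|/(4·2) = (3/4)|x + 8|, which is < ε once |x + 8| < (4/3)ε.
Take δ = min(2, (4/3)ε). Then 0 < |x + 8| < δ forces both bounds, so |(4x + 10)/(x + 4) − (11/2)| < ε.

δ = min(2, (4/3)ε)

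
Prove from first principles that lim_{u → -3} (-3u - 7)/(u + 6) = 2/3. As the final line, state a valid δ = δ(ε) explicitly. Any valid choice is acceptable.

δ = min(3/2, (9/22)ε)

Let ε > 0. We want δ > 0 with 0 < |u + 3| < δ ⇒ |(-3u - 7)/(u + 6) − (2/3)| < ε.
Combining over a common denominator, (-3u - 7)/(u + 6) − (2/3) = [(-3u - 7)·3 − 2·(u + 6)] / [3·(u + 6)] = -11(u + 3) / (3(u + 6)).
So |(-3u - 7)/(u + 6) − (2/3)| = 11|u + 3| / (3·|u + 6|).
Restrict δ ≤ 3/2. Then |u + 3| < 3/2 gives |u + 6| = |(u + 3) + 3| ≥ 3 − 3/2 = 3/2.
Hence |(-3u - 7)/(u + 6) − (2/3)| < 11|u + 3|/(3·(3/2)) = (22/9)|u + 3|, which is < ε once |u + 3| < (9/22)ε.
Take δ = min(3/2, (9/22)ε). Then 0 < |u + 3| < δ forces both bounds, so |(-3u - 7)/(u + 6) − (2/3)| < ε.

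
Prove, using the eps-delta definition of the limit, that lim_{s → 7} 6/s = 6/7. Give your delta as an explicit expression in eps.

delta = min(7/2, (49/12)eps)

Fix eps > 0. We seek delta > 0 such that 0 < |s − 7| < delta implies |6/s − (6/7)| < eps.
|6/s − (6/7)| = 6·|7 − s|/(7·|s|) = 6|s − 7|/(7|s|).
Require delta ≤ 7/2 so that |s| > 7 − 7/2 = 7/2, hence 7|s| > 49/2.
Then |6/s − (6/7)| < 6|s − 7|/(49/2), which is < eps when |s − 7| < (49/12)eps.
Take delta = min(7/2, (49/12)eps). Then 0 < |s − 7| < delta gives both |s − 7| < 7/2 and |s − 7| < (49/12)eps, so |6/s − (6/7)| < eps.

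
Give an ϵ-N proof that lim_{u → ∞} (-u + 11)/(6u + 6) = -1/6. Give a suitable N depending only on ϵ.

Let ϵ > 0. We seek N > 0 such that u > N implies |(-u + 11)/(6u + 6) + 1/6| < ϵ.
(-u + 11)/(6u + 6) + 1/6 = (6(-u + 11) − (-1)(6u + 6)) / (6(6u + 6)) = 72/(6(6u + 6)).
For u > 0 we have 6u + 6 > 6u, so |(-u + 11)/(6u + 6) + 1/6| = 72/(6(6u + 6)) < 72/(6·6u) = 2/u.
Thus |(-u + 11)/(6u + 6) + 1/6| < ϵ whenever u > 2/ϵ.
Take N = 2/ϵ. If u > N then |(-u + 11)/(6u + 6) + 1/6| < 2/u < ϵ.

N = 2/ϵ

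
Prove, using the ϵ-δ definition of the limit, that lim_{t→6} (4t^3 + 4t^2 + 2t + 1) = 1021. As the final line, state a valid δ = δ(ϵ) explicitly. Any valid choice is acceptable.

δ = min(2, ϵ/650)

Suppose ϵ > 0. We want δ > 0 such that 0 < |t − 6| < δ implies |(4t^3 + 4t^2 + 2t + 1) − 1021| < ϵ.
(4t^3 + 4t^2 + 2t + 1) − 1021 = 4t^3 + 4t^2 + 2t - 1020 = (t − 6)(4t^2 + 28t + 170).
So |(4t^3 + 4t^2 + 2t + 1) − 1021| = |t − 6|·|4t^2 + 28t + 170|.
Require δ ≤ 2. Then |t − 6| < 2 gives |t| < 8, and by the triangle inequality |4t^2 + 28t + 170| ≤ 4·8^2 + 28·8 + 170 = 650.
Hence |(4t^3 + 4t^2 + 2t + 1) − 1021| ≤ 650|t − 6| < ϵ provided |t − 6| < ϵ/650.
Choosing δ = min(2, ϵ/650) ensures both conditions, hence |(4t^3 + 4t^2 + 2t + 1) − 1021| < ϵ.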